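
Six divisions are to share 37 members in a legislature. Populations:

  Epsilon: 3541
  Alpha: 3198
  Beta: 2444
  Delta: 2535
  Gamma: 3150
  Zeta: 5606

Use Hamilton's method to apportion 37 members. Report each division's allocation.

Epsilon=6; Alpha=6; Beta=4; Delta=5; Gamma=6; Zeta=10

Total 20474; standard divisor 20474/37 ≈ 553.351.
Standard quotas: Epsilon 6.3992, Alpha 5.7793, Beta 4.4167, Delta 4.5812, Gamma 5.6926, Zeta 10.1310.
Lower quotas: Epsilon 6, Alpha 5, Beta 4, Delta 4, Gamma 5, Zeta 10 (sum 34, leaving 3 seats).
Remainders in descending order: Alpha 0.7793, Gamma 0.6926, Delta 0.5812, Beta 0.4167, Epsilon 0.3992, Zeta 0.1310.
Largest remainders: Alpha, Gamma, Delta receive the extra seats.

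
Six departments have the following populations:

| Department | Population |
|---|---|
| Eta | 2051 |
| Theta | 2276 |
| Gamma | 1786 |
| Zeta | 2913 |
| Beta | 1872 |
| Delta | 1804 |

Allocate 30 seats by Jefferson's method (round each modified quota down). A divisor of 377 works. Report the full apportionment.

With modified divisor 377: modified quotas Eta 5.440, Theta 6.037, Gamma 4.737, Zeta 7.727, Beta 4.966, Delta 4.785.
Rounding down: Eta 5, Theta 6, Gamma 4, Zeta 7, Beta 4, Delta 4 (total 30).

Eta: 5, Theta: 6, Gamma: 4, Zeta: 7, Beta: 4, Delta: 4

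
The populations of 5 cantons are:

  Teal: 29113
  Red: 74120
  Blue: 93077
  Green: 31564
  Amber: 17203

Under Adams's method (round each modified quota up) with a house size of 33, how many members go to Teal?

4

Standard divisor 245077/33 ≈ 7426.576; standard quotas: Teal 3.920, Red 9.980, Blue 12.533, Green 4.250, Amber 2.316.
Rounding up gives 4, 10, 13, 5, 3 = 35 seats, so the divisor must be adjusted.
With modified divisor 8100: modified quotas Teal 3.594, Red 9.151, Blue 11.491, Green 3.897, Amber 2.124.
Rounding up: Teal 4, Red 10, Blue 12, Green 4, Amber 3 (total 33).
Teal receives 4.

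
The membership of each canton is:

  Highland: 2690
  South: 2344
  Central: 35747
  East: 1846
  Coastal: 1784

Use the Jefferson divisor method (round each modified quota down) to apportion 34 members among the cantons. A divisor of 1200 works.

With modified divisor 1200: modified quotas Highland 2.242, South 1.953, Central 29.789, East 1.538, Coastal 1.487.
Rounding down: Highland 2, South 1, Central 29, East 1, Coastal 1 (total 34).

Highland=2, South=1, Central=29, East=1, Coastal=1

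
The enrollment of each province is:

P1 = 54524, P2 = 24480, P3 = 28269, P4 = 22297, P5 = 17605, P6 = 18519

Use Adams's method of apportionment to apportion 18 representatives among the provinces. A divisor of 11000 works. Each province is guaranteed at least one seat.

P1 5; P2 3; P3 3; P4 3; P5 2; P6 2

With modified divisor 11000: modified quotas P1 4.957, P2 2.225, P3 2.570, P4 2.027, P5 1.600, P6 1.684.
Rounding up: P1 5, P2 3, P3 3, P4 3, P5 2, P6 2 (total 18).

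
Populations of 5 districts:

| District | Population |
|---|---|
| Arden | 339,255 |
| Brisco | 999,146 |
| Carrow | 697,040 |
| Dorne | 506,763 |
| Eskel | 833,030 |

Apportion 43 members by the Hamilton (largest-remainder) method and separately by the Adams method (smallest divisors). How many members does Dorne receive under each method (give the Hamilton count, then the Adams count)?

6 and 7

Hamilton: Arden 4, Brisco 13, Carrow 9, Dorne 6, Eskel 11.
Adams: Arden 5, Brisco 12, Carrow 9, Dorne 7, Eskel 10.
Dorne gets 6 under Hamilton and 7 under Adams.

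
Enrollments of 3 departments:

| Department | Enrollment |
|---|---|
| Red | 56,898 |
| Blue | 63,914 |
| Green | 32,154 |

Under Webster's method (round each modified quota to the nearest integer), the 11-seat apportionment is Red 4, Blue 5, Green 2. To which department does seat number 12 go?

Priority for the next seat is population ÷ (current seats + 0.5).
Priorities: Red 12644.000, Blue 11620.727, Green 12861.600.
Highest priority: Green.

Green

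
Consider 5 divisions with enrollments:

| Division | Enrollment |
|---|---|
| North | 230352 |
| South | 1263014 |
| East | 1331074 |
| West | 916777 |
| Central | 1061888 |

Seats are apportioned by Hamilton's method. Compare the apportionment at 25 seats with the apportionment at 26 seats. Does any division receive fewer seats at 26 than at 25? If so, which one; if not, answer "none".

none

At 25 seats: North 1, South 7, East 7, West 5, Central 5.
At 26 seats: North 1, South 7, East 7, West 5, Central 6.
No division's allocation decreased.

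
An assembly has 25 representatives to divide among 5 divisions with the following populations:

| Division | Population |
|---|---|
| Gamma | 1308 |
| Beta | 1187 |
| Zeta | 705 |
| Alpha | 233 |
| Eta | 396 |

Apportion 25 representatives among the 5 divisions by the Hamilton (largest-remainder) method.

Gamma 8, Beta 8, Zeta 5, Alpha 1, Eta 3

Total 3829; standard divisor 3829/25 ≈ 153.16.
Standard quotas: Gamma 8.540, Beta 7.750, Zeta 4.603, Alpha 1.521, Eta 2.586.
Lower quotas: Gamma 8, Beta 7, Zeta 4, Alpha 1, Eta 2 (sum 22, leaving 3 seats).
Remainders in descending order: Beta 0.750, Zeta 0.603, Eta 0.586, Gamma 0.540, Alpha 0.521.
Largest remainders: Beta, Zeta, Eta receive the extra seats.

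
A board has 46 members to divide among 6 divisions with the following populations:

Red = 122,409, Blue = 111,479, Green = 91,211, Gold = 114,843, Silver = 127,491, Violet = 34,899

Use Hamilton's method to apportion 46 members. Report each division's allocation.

Total 602332; standard divisor 602332/46 ≈ 13094.174.
Standard quotas: Red 9.3484, Blue 8.5136, Green 6.9658, Gold 8.7705, Silver 9.7365, Violet 2.6652.
Lower quotas: Red 9, Blue 8, Green 6, Gold 8, Silver 9, Violet 2 (sum 42, leaving 4 seats).
Remainders in descending order: Green 0.9658, Gold 0.7705, Silver 0.7365, Violet 0.6652, Blue 0.5136, Red 0.3484.
Largest remainders: Green, Gold, Silver, Violet receive the extra seats.

Red: 9, Blue: 8, Green: 7, Gold: 9, Silver: 10, Violet: 3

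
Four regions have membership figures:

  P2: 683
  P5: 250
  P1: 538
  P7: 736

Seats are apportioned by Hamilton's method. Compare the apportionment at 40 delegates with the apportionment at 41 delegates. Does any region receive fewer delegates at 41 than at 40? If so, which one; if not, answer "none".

P5

At 40 seats: P2 12, P5 5, P1 10, P7 13.
At 41 seats: P2 13, P5 4, P1 10, P7 14.
P5 drops from 5 to 4.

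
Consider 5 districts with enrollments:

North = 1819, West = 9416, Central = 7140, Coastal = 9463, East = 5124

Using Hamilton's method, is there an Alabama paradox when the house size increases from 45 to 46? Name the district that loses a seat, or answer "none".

none

At 45 seats: North 2, West 13, Central 10, Coastal 13, East 7.
At 46 seats: North 3, West 13, Central 10, Coastal 13, East 7.
No district's allocation decreased.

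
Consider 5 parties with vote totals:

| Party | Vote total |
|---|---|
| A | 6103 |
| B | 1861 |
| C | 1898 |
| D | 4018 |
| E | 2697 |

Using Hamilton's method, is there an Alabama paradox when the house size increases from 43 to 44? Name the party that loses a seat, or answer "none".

At 43 seats: A 16, B 5, C 5, D 10, E 7.
At 44 seats: A 16, B 5, C 5, D 11, E 7.
No party's allocation decreased.

none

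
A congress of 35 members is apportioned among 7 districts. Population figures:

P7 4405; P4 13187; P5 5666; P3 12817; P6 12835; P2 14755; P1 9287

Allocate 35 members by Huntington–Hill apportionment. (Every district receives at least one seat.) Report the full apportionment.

With divisor 2056: modified quotas P7 2.143, P4 6.414, P5 2.756, P3 6.234, P6 6.243, P2 7.177, P1 4.517.
Geometric-mean thresholds: P7 √(2·3)=2.449, P4 √(6·7)=6.481, P5 √(2·3)=2.449, P3 √(6·7)=6.481, P6 √(6·7)=6.481, P2 √(7·8)=7.483, P1 √(4·5)=4.472.
Each quota rounded against its threshold gives P7 2, P4 6, P5 3, P3 6, P6 6, P2 7, P1 5 (total 35).

P7: 2; P4: 6; P5: 3; P3: 6; P6: 6; P2: 7; P1: 5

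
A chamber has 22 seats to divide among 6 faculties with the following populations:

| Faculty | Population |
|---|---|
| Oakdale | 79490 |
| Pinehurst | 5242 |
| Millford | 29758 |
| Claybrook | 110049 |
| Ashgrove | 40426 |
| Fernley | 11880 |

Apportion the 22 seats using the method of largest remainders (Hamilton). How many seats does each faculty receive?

Standard divisor: 276845 ÷ 22 ≈ 12583.864.
Standard quotas: Oakdale 6.3168, Pinehurst 0.4166, Millford 2.3648, Claybrook 8.7452, Ashgrove 3.2125, Fernley 0.9441.
Lower quotas: Oakdale 6, Pinehurst 0, Millford 2, Claybrook 8, Ashgrove 3, Fernley 0 (sum 19, leaving 3 seats).
Remainders in descending order: Fernley 0.9441, Claybrook 0.7452, Pinehurst 0.4166, Millford 0.3648, Oakdale 0.3168, Ashgrove 0.2125.
Largest remainders: Fernley, Claybrook, Pinehurst receive the extra seats.

Oakdale=6, Pinehurst=1, Millford=2, Claybrook=9, Ashgrove=3, Fernley=1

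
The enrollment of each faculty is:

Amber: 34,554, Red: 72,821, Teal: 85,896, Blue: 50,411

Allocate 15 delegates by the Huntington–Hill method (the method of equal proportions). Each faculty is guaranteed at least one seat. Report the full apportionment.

Amber 2, Red 5, Teal 5, Blue 3

With divisor 15983: modified quotas Amber 2.162, Red 4.556, Teal 5.374, Blue 3.154.
Geometric-mean thresholds: Amber √(2·3)=2.449, Red √(4·5)=4.472, Teal √(5·6)=5.477, Blue √(3·4)=3.464.
Each quota rounded against its threshold gives Amber 2, Red 5, Teal 5, Blue 3 (total 15).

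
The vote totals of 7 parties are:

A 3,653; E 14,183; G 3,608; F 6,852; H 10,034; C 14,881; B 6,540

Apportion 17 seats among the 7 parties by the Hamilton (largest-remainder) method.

A 1; E 4; G 1; F 2; H 3; C 4; B 2

Standard divisor: 59751 ÷ 17 ≈ 3514.765.
Standard quotas: A 1.0393, E 4.0353, G 1.0265, F 1.9495, H 2.8548, C 4.2339, B 1.8607.
Lower quotas: A 1, E 4, G 1, F 1, H 2, C 4, B 1 (sum 14, leaving 3 seats).
Remainders in descending order: F 0.9495, B 0.8607, H 0.8548, C 0.2339, A 0.0393, E 0.0353, G 0.0265.
The surplus seats go to F, B, H.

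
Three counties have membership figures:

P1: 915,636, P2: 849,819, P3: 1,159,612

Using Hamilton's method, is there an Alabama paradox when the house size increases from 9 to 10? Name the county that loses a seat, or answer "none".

none

At 9 seats: P1 3, P2 3, P3 3.
At 10 seats: P1 3, P2 3, P3 4.
No county's allocation decreased.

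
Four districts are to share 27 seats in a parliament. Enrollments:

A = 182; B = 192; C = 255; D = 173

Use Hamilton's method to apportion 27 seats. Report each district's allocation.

A: 6, B: 6, C: 9, D: 6

The standard divisor is 802/27 ≈ 29.704.
Standard quotas: A 6.127, B 6.464, C 8.585, D 5.824.
Lower quotas: A 6, B 6, C 8, D 5 (sum 25, leaving 2 seats).
Remainders in descending order: D 0.824, C 0.585, B 0.464, A 0.127.
The surplus seats go to D, C.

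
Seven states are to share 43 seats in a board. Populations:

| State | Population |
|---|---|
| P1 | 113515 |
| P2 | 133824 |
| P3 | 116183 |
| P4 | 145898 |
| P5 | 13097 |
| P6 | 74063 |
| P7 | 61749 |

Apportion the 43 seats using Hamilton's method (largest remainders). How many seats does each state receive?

P1=7, P2=9, P3=8, P4=9, P5=1, P6=5, P7=4

Standard divisor: 658329 ÷ 43 ≈ 15309.977.
Standard quotas: P1 7.4144, P2 8.7410, P3 7.5887, P4 9.5296, P5 0.8555, P6 4.8376, P7 4.0333.
Lower quotas: P1 7, P2 8, P3 7, P4 9, P5 0, P6 4, P7 4 (sum 39, leaving 4 seats).
Remainders in descending order: P5 0.8555, P6 0.8376, P2 0.7410, P3 0.5887, P4 0.5296, P1 0.4144, P7 0.0333.
The surplus seats go to P5, P6, P2, P3.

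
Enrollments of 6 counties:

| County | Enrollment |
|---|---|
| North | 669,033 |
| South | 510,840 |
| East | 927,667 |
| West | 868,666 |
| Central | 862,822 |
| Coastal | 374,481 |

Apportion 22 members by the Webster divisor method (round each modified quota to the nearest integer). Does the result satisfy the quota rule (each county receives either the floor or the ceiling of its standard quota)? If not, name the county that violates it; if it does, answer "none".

Standard quotas: North 3.493, South 2.667, East 4.844, West 4.536, Central 4.505, Coastal 1.955.
Webster allocation: North 3, South 3, East 5, West 5, Central 4, Coastal 2.
Every allocation lies between the lower and upper quota.

none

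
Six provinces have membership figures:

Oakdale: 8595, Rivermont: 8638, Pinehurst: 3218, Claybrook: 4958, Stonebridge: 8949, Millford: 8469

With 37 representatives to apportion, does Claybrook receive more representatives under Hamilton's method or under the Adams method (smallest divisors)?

Hamilton: Oakdale 7, Rivermont 8, Pinehurst 3, Claybrook 4, Stonebridge 8, Millford 7.
Adams: Oakdale 7, Rivermont 7, Pinehurst 3, Claybrook 5, Stonebridge 8, Millford 7.
Claybrook gets 4 under Hamilton and 5 under Adams.

Adams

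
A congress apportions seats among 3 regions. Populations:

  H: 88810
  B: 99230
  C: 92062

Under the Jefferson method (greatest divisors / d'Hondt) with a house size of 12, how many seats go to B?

4

Standard divisor 280102/12 ≈ 23341.833; standard quotas: H 3.805, B 4.251, C 3.944.
Rounding down gives 3, 4, 3 = 10 seats, so the divisor must be adjusted.
With modified divisor 21000: modified quotas H 4.229, B 4.725, C 4.384.
Rounding down: H 4, B 4, C 4 (total 12).
B receives 4.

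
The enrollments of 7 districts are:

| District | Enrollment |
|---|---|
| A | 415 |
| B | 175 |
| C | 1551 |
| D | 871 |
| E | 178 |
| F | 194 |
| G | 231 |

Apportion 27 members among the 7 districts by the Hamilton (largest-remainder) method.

A 3; B 1; C 12; D 7; E 1; F 1; G 2

The standard divisor is 3615/27 ≈ 133.889.
Standard quotas: A 3.100, B 1.307, C 11.584, D 6.505, E 1.329, F 1.449, G 1.725.
Lower quotas: A 3, B 1, C 11, D 6, E 1, F 1, G 1 (sum 24, leaving 3 seats).
Remainders in descending order: G 0.725, C 0.584, D 0.505, F 0.449, E 0.329, B 0.307, A 0.100.
The surplus seats go to G, C, D.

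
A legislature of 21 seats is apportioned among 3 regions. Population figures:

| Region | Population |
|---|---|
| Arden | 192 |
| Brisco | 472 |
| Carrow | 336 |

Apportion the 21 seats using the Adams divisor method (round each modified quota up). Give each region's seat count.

Standard divisor 1000/21 ≈ 47.619; standard quotas: Arden 4.032, Brisco 9.912, Carrow 7.056.
Rounding up gives 5, 10, 8 = 23 seats, so the divisor must be adjusted.
With modified divisor 50: modified quotas Arden 3.840, Brisco 9.440, Carrow 6.720.
Rounding up: Arden 4, Brisco 10, Carrow 7 (total 21).

Arden 4, Brisco 10, Carrow 7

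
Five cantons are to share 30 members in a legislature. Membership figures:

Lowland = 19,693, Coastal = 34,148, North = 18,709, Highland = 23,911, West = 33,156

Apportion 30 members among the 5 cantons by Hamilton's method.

The standard divisor is 129617/30 ≈ 4320.567.
Standard quotas: Lowland 4.5580, Coastal 7.9036, North 4.3302, Highland 5.5342, West 7.6740.
Lower quotas: Lowland 4, Coastal 7, North 4, Highland 5, West 7 (sum 27, leaving 3 seats).
Remainders in descending order: Coastal 0.9036, West 0.6740, Lowland 0.5580, Highland 0.5342, North 0.3302.
The surplus seats go to Coastal, West, Lowland.

Lowland=5; Coastal=8; North=4; Highland=5; West=8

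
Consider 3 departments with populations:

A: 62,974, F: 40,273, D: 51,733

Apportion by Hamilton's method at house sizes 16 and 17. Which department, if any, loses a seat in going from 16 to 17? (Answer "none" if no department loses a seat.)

At 16 seats: A 7, F 4, D 5.
At 17 seats: A 7, F 4, D 6.
No department's allocation decreased.

none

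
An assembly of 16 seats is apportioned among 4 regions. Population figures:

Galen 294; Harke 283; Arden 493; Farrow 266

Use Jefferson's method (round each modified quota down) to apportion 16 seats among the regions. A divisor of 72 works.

With modified divisor 72: modified quotas Galen 4.083, Harke 3.931, Arden 6.847, Farrow 3.694.
Rounding down: Galen 4, Harke 3, Arden 6, Farrow 3 (total 16).

Galen 4, Harke 3, Arden 6, Farrow 3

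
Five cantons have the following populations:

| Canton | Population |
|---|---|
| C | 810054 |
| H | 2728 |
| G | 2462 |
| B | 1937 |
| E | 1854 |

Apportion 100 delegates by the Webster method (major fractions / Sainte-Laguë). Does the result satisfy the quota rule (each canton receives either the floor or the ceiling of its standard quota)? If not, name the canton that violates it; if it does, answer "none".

C

Standard quotas: C 98.903, H 0.333, G 0.301, B 0.236, E 0.226.
Webster allocation: C 100, H 0, G 0, B 0, E 0.
C has quota 98.903 (lower 98, upper 99) but receives 100 — outside the quota interval.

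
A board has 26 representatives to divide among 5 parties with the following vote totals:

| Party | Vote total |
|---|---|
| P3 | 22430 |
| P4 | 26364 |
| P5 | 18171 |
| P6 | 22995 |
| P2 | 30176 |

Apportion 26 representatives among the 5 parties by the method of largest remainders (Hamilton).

The standard divisor is 120136/26 ≈ 4620.615.
Standard quotas: P3 4.8543, P4 5.7057, P5 3.9326, P6 4.9766, P2 6.5307.
Lower quotas: P3 4, P4 5, P5 3, P6 4, P2 6 (sum 22, leaving 4 seats).
Remainders in descending order: P6 0.9766, P5 0.9326, P3 0.8543, P4 0.7057, P2 0.5307.
The surplus seats go to P6, P5, P3, P4.

P3 5; P4 6; P5 4; P6 5; P2 6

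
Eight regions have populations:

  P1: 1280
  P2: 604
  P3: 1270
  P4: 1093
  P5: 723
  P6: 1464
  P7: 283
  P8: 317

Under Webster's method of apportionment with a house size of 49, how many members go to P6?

10

Standard divisor 7034/49 ≈ 143.551; standard quotas: P1 8.917, P2 4.208, P3 8.847, P4 7.614, P5 5.037, P6 10.198, P7 1.971, P8 2.208.
Rounding to the nearest integer gives P1 9, P2 4, P3 9, P4 8, P5 5, P6 10, P7 2, P8 2 — total 49, matching the house size, so no adjustment is needed.
P6 receives 10.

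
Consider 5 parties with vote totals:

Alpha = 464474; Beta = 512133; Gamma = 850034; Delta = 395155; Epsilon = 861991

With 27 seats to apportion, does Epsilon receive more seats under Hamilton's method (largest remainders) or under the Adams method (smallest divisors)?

Hamilton

Hamilton: Alpha 4, Beta 5, Gamma 7, Delta 3, Epsilon 8.
Adams: Alpha 4, Beta 5, Gamma 7, Delta 4, Epsilon 7.
Epsilon gets 8 under Hamilton and 7 under Adams.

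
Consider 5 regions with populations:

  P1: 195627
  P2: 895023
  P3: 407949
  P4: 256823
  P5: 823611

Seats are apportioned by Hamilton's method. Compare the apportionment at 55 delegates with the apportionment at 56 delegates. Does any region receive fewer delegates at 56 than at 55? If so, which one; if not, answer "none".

none

At 55 seats: P1 4, P2 19, P3 9, P4 5, P5 18.
At 56 seats: P1 4, P2 19, P3 9, P4 6, P5 18.
No region's allocation decreased.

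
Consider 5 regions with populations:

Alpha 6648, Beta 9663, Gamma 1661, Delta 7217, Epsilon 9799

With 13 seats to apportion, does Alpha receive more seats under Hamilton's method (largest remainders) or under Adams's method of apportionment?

Adams

Hamilton: Alpha 2, Beta 3, Gamma 1, Delta 3, Epsilon 4.
Adams: Alpha 3, Beta 3, Gamma 1, Delta 3, Epsilon 3.
Alpha gets 2 under Hamilton and 3 under Adams.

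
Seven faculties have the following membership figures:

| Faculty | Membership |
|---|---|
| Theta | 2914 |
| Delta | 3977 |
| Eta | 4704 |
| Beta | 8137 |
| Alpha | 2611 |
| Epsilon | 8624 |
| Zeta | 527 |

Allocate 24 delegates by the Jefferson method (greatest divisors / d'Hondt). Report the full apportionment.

Theta 2, Delta 3, Eta 4, Beta 6, Alpha 2, Epsilon 7, Zeta 0

Standard divisor 31494/24 ≈ 1312.25; standard quotas: Theta 2.221, Delta 3.031, Eta 3.585, Beta 6.201, Alpha 1.990, Epsilon 6.572, Zeta 0.402.
Rounding down gives 2, 3, 3, 6, 1, 6, 0 = 21 seats, so the divisor must be adjusted.
With modified divisor 1170: modified quotas Theta 2.491, Delta 3.399, Eta 4.021, Beta 6.955, Alpha 2.232, Epsilon 7.371, Zeta 0.450.
Rounding down: Theta 2, Delta 3, Eta 4, Beta 6, Alpha 2, Epsilon 7, Zeta 0 (total 24).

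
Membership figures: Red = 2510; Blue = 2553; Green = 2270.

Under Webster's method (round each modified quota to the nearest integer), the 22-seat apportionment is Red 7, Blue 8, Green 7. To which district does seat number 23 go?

Red

Priority for the next seat is population ÷ (current seats + 0.5).
Priorities: Red 334.667, Blue 300.353, Green 302.667.
Highest priority: Red.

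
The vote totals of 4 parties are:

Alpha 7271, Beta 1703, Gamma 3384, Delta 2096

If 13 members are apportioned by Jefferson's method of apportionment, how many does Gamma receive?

3

Standard divisor 14454/13 ≈ 1111.846; standard quotas: Alpha 6.540, Beta 1.532, Gamma 3.044, Delta 1.885.
Rounding down gives 6, 1, 3, 1 = 11 seats, so the divisor must be adjusted.
With modified divisor 1000: modified quotas Alpha 7.271, Beta 1.703, Gamma 3.384, Delta 2.096.
Rounding down: Alpha 7, Beta 1, Gamma 3, Delta 2 (total 13).
Gamma receives 3.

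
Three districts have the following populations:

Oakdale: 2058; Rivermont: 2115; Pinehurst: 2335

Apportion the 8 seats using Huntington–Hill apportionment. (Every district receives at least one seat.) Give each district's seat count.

Oakdale 2; Rivermont 3; Pinehurst 3

With divisor 852: modified quotas Oakdale 2.415, Rivermont 2.482, Pinehurst 2.741.
Geometric-mean thresholds: Oakdale √(2·3)=2.449, Rivermont √(2·3)=2.449, Pinehurst √(2·3)=2.449.
Each quota rounded against its threshold gives Oakdale 2, Rivermont 3, Pinehurst 3 (total 8).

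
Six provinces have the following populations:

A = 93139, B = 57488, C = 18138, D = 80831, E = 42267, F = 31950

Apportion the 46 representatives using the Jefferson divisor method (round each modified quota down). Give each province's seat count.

A: 14; B: 8; C: 2; D: 12; E: 6; F: 4

Standard divisor 323813/46 ≈ 7039.413; standard quotas: A 13.231, B 8.167, C 2.577, D 11.483, E 6.004, F 4.539.
Rounding down gives 13, 8, 2, 11, 6, 4 = 44 seats, so the divisor must be adjusted.
With modified divisor 6500: modified quotas A 14.329, B 8.844, C 2.790, D 12.436, E 6.503, F 4.915.
Rounding down: A 14, B 8, C 2, D 12, E 6, F 4 (total 46).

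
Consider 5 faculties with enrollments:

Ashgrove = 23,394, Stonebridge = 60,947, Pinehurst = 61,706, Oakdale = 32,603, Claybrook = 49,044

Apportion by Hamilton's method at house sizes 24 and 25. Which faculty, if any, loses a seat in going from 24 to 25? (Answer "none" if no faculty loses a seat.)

At 24 seats: Ashgrove 3, Stonebridge 6, Pinehurst 7, Oakdale 3, Claybrook 5.
At 25 seats: Ashgrove 2, Stonebridge 7, Pinehurst 7, Oakdale 4, Claybrook 5.
Ashgrove drops from 3 to 2.

Ashgrove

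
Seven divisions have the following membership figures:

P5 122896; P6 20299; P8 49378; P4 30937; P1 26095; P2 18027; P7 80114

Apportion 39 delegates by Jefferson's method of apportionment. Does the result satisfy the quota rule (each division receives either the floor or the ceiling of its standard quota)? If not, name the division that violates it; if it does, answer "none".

none

Standard quotas: P5 13.783, P6 2.277, P8 5.538, P4 3.470, P1 2.927, P2 2.022, P7 8.985.
Jefferson allocation: P5 14, P6 2, P8 6, P4 3, P1 3, P2 2, P7 9.
Every allocation lies between the lower and upper quota.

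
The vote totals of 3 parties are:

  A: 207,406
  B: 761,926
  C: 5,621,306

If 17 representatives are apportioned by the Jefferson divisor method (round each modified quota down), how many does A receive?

Standard divisor 6590638/17 ≈ 387684.588; standard quotas: A 0.535, B 1.965, C 14.500.
Rounding down gives 0, 1, 14 = 15 seats, so the divisor must be adjusted.
With modified divisor 363000: modified quotas A 0.571, B 2.099, C 15.486.
Rounding down: A 0, B 2, C 15 (total 17).
A receives 0.

0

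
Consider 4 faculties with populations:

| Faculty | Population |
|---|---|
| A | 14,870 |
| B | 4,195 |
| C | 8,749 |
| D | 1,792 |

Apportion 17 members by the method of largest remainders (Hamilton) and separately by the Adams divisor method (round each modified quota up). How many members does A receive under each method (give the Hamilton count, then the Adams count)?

9 and 8

Hamilton: A 9, B 2, C 5, D 1.
Adams: A 8, B 3, C 5, D 1.
A gets 9 under Hamilton and 8 under Adams.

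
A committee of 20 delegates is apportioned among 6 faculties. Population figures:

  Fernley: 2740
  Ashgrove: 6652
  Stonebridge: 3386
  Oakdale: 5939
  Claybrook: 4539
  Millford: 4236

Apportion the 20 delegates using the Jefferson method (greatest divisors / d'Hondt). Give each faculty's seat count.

Fernley: 2; Ashgrove: 5; Stonebridge: 2; Oakdale: 5; Claybrook: 3; Millford: 3

Standard divisor 27492/20 ≈ 1374.6; standard quotas: Fernley 1.993, Ashgrove 4.839, Stonebridge 2.463, Oakdale 4.321, Claybrook 3.302, Millford 3.082.
Rounding down gives 1, 4, 2, 4, 3, 3 = 17 seats, so the divisor must be adjusted.
With modified divisor 1160: modified quotas Fernley 2.362, Ashgrove 5.734, Stonebridge 2.919, Oakdale 5.120, Claybrook 3.913, Millford 3.652.
Rounding down: Fernley 2, Ashgrove 5, Stonebridge 2, Oakdale 5, Claybrook 3, Millford 3 (total 20).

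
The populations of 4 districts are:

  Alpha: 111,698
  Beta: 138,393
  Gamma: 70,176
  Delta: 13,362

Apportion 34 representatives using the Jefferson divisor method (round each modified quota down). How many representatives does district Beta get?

14

Standard divisor 333629/34 ≈ 9812.618; standard quotas: Alpha 11.383, Beta 14.104, Gamma 7.152, Delta 1.362.
Rounding down gives 11, 14, 7, 1 = 33 seats, so the divisor must be adjusted.
With modified divisor 9270: modified quotas Alpha 12.049, Beta 14.929, Gamma 7.570, Delta 1.441.
Rounding down: Alpha 12, Beta 14, Gamma 7, Delta 1 (total 34).
Beta receives 14.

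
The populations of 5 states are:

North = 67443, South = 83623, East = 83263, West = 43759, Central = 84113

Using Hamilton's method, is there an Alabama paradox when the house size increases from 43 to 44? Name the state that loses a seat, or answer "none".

none

At 43 seats: North 8, South 10, East 10, West 5, Central 10.
At 44 seats: North 8, South 10, East 10, West 6, Central 10.
No state's allocation decreased.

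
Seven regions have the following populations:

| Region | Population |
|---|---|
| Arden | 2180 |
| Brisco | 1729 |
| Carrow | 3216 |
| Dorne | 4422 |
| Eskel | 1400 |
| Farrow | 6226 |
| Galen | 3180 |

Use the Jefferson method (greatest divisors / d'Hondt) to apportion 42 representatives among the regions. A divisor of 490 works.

Arden 4, Brisco 3, Carrow 6, Dorne 9, Eskel 2, Farrow 12, Galen 6

With modified divisor 490: modified quotas Arden 4.449, Brisco 3.529, Carrow 6.563, Dorne 9.024, Eskel 2.857, Farrow 12.706, Galen 6.490.
Rounding down: Arden 4, Brisco 3, Carrow 6, Dorne 9, Eskel 2, Farrow 12, Galen 6 (total 42).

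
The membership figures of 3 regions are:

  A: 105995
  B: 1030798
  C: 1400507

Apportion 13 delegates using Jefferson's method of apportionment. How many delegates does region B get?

5

Standard divisor 2537300/13 ≈ 195176.923; standard quotas: A 0.543, B 5.281, C 7.176.
Rounding down gives 0, 5, 7 = 12 seats, so the divisor must be adjusted.
With modified divisor 173400: modified quotas A 0.611, B 5.945, C 8.077.
Rounding down: A 0, B 5, C 8 (total 13).
B receives 5.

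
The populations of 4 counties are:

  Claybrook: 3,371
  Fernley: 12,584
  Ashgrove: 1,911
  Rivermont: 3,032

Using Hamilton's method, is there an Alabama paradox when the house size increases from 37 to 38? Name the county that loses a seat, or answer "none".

At 37 seats: Claybrook 6, Fernley 22, Ashgrove 4, Rivermont 5.
At 38 seats: Claybrook 6, Fernley 23, Ashgrove 3, Rivermont 6.
Ashgrove drops from 4 to 3.

Ashgrove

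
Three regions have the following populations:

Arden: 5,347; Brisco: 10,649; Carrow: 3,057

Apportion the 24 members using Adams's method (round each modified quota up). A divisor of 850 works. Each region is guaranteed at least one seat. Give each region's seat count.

With modified divisor 850: modified quotas Arden 6.291, Brisco 12.528, Carrow 3.596.
Rounding up: Arden 7, Brisco 13, Carrow 4 (total 24).

Arden 7, Brisco 13, Carrow 4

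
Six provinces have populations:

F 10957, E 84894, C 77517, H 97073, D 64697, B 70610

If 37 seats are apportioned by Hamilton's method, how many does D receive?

Total 405748; standard divisor 405748/37 ≈ 10966.162.
Standard quotas: F 0.9992, E 7.7415, C 7.0687, H 8.8520, D 5.8997, B 6.4389.
Lower quotas: F 0, E 7, C 7, H 8, D 5, B 6 (sum 33, leaving 4 seats).
Remainders in descending order: F 0.9992, D 0.8997, H 0.8520, E 0.7415, B 0.4389, C 0.0687.
Largest remainders: F, D, H, E receive the extra seats.
D receives 6.

6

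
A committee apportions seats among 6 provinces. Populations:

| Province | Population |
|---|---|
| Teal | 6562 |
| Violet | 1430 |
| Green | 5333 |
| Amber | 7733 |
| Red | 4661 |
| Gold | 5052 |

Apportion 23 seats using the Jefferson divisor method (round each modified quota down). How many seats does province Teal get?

Standard divisor 30771/23 ≈ 1337.87; standard quotas: Teal 4.905, Violet 1.069, Green 3.986, Amber 5.780, Red 3.484, Gold 3.776.
Rounding down gives 4, 1, 3, 5, 3, 3 = 19 seats, so the divisor must be adjusted.
With modified divisor 1200: modified quotas Teal 5.468, Violet 1.192, Green 4.444, Amber 6.444, Red 3.884, Gold 4.210.
Rounding down: Teal 5, Violet 1, Green 4, Amber 6, Red 3, Gold 4 (total 23).
Teal receives 5.

5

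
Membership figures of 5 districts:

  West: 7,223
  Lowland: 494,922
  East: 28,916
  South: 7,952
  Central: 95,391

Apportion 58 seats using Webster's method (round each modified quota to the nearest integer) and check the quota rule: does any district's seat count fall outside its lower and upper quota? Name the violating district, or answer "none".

Standard quotas: West 0.660, Lowland 45.248, East 2.644, South 0.727, Central 8.721.
Webster allocation: West 1, Lowland 44, East 3, South 1, Central 9.
Lowland has quota 45.248 (lower 45, upper 46) but receives 44 — outside the quota interval.

Lowland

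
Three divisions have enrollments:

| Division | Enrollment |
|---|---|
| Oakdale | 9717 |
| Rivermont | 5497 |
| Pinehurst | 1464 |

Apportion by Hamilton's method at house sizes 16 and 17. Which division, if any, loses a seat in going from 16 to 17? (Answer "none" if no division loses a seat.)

Pinehurst

At 16 seats: Oakdale 9, Rivermont 5, Pinehurst 2.
At 17 seats: Oakdale 10, Rivermont 6, Pinehurst 1.
Pinehurst drops from 2 to 1.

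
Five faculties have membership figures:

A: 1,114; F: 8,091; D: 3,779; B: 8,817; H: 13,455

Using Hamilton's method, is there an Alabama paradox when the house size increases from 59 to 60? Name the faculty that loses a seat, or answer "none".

none

At 59 seats: A 2, F 14, D 6, B 15, H 22.
At 60 seats: A 2, F 14, D 6, B 15, H 23.
No faculty's allocation decreased.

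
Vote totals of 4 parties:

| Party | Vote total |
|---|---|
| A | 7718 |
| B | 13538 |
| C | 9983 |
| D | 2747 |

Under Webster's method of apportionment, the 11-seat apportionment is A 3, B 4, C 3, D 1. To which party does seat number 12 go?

Priority for the next seat is population ÷ (current seats + 0.5).
Priorities: A 2205.143, B 3008.444, C 2852.286, D 1831.333.
Highest priority: B.

B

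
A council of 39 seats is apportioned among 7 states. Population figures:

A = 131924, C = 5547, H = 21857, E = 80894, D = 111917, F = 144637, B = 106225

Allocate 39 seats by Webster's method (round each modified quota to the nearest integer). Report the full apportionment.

A 9; C 0; H 1; E 5; D 7; F 10; B 7

Standard divisor 603001/39 ≈ 15461.564; standard quotas: A 8.532, C 0.359, H 1.414, E 5.232, D 7.238, F 9.355, B 6.870.
Rounding to the nearest integer gives 9, 0, 1, 5, 7, 9, 7 = 38 seats, so the divisor must be adjusted.
With modified divisor 15100: modified quotas A 8.737, C 0.367, H 1.447, E 5.357, D 7.412, F 9.579, B 7.035.
Rounding to the nearest integer: A 9, C 0, H 1, E 5, D 7, F 10, B 7 (total 39).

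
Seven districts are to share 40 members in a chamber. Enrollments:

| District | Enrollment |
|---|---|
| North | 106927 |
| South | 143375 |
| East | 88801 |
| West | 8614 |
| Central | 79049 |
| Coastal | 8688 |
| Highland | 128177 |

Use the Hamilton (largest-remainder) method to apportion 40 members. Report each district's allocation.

Total 563631; standard divisor 563631/40 ≈ 14090.775.
Standard quotas: North 7.5884, South 10.1751, East 6.3021, West 0.6113, Central 5.6100, Coastal 0.6166, Highland 9.0965.
Lower quotas: North 7, South 10, East 6, West 0, Central 5, Coastal 0, Highland 9 (sum 37, leaving 3 seats).
Remainders in descending order: Coastal 0.6166, West 0.6113, Central 0.6100, North 0.5884, East 0.3021, South 0.1751, Highland 0.0965.
The surplus seats go to Coastal, West, Central.

North 7, South 10, East 6, West 1, Central 6, Coastal 1, Highland 9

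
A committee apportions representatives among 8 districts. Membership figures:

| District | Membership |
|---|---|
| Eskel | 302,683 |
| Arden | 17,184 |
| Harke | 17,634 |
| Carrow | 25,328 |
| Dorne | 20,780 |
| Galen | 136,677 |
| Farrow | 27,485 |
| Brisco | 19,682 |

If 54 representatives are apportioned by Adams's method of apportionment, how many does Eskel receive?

27

Standard divisor 567453/54 ≈ 10508.389; standard quotas: Eskel 28.804, Arden 1.635, Harke 1.678, Carrow 2.410, Dorne 1.977, Galen 13.006, Farrow 2.616, Brisco 1.873.
Rounding up gives 29, 2, 2, 3, 2, 14, 3, 2 = 57 seats, so the divisor must be adjusted.
With modified divisor 11300: modified quotas Eskel 26.786, Arden 1.521, Harke 1.561, Carrow 2.241, Dorne 1.839, Galen 12.095, Farrow 2.432, Brisco 1.742.
Rounding up: Eskel 27, Arden 2, Harke 2, Carrow 3, Dorne 2, Galen 13, Farrow 3, Brisco 2 (total 54).
Eskel receives 27.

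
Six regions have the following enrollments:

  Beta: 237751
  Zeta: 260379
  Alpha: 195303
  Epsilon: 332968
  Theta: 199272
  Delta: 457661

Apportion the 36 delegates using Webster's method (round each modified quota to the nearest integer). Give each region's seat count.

Beta 5; Zeta 6; Alpha 4; Epsilon 7; Theta 4; Delta 10

Standard divisor 1683334/36 ≈ 46759.278; standard quotas: Beta 5.085, Zeta 5.568, Alpha 4.177, Epsilon 7.121, Theta 4.262, Delta 9.788.
Rounding to the nearest integer gives Beta 5, Zeta 6, Alpha 4, Epsilon 7, Theta 4, Delta 10 — total 36, matching the house size, so no adjustment is needed.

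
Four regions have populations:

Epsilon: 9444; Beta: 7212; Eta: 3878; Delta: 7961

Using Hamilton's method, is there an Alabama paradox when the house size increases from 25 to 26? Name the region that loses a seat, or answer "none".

At 25 seats: Epsilon 8, Beta 6, Eta 4, Delta 7.
At 26 seats: Epsilon 9, Beta 7, Eta 3, Delta 7.
Eta drops from 4 to 3.

Eta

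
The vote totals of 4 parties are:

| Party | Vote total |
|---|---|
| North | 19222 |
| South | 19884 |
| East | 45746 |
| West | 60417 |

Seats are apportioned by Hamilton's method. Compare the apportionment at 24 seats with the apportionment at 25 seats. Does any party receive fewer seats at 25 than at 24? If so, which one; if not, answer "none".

none

At 24 seats: North 3, South 3, East 8, West 10.
At 25 seats: North 3, South 4, East 8, West 10.
No party's allocation decreased.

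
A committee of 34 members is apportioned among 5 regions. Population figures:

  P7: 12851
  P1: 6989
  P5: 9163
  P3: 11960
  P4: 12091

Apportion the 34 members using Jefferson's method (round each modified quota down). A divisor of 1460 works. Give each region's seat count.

With modified divisor 1460: modified quotas P7 8.802, P1 4.787, P5 6.276, P3 8.192, P4 8.282.
Rounding down: P7 8, P1 4, P5 6, P3 8, P4 8 (total 34).

P7 8, P1 4, P5 6, P3 8, P4 8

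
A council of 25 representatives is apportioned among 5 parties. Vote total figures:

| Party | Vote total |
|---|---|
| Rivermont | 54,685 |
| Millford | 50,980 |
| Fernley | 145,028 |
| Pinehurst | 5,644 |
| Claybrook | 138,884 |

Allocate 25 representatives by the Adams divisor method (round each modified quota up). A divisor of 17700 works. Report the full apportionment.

With modified divisor 17700: modified quotas Rivermont 3.090, Millford 2.880, Fernley 8.194, Pinehurst 0.319, Claybrook 7.847.
Rounding up: Rivermont 4, Millford 3, Fernley 9, Pinehurst 1, Claybrook 8 (total 25).

Rivermont: 4, Millford: 3, Fernley: 9, Pinehurst: 1, Claybrook: 8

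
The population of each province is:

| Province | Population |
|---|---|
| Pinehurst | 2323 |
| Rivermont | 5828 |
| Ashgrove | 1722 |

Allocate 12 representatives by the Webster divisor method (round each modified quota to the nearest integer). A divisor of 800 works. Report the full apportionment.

With modified divisor 800: modified quotas Pinehurst 2.904, Rivermont 7.285, Ashgrove 2.152.
Rounding to the nearest integer: Pinehurst 3, Rivermont 7, Ashgrove 2 (total 12).

Pinehurst=3, Rivermont=7, Ashgrove=2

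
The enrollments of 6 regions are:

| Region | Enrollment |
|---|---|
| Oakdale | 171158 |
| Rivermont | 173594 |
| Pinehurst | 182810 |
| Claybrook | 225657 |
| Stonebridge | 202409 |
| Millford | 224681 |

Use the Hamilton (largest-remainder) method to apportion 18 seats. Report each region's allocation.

Oakdale 3; Rivermont 3; Pinehurst 3; Claybrook 3; Stonebridge 3; Millford 3

The standard divisor is 1180309/18 ≈ 65572.722.
Standard quotas: Oakdale 2.6102, Rivermont 2.6474, Pinehurst 2.7879, Claybrook 3.4413, Stonebridge 3.0868, Millford 3.4264.
Lower quotas: Oakdale 2, Rivermont 2, Pinehurst 2, Claybrook 3, Stonebridge 3, Millford 3 (sum 15, leaving 3 seats).
Remainders in descending order: Pinehurst 0.7879, Rivermont 0.6474, Oakdale 0.6102, Claybrook 0.4413, Millford 0.4264, Stonebridge 0.0868.
Largest remainders: Pinehurst, Rivermont, Oakdale receive the extra seats.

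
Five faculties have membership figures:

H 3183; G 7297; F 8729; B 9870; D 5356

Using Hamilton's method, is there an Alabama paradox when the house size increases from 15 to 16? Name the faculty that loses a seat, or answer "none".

H

At 15 seats: H 2, G 3, F 4, B 4, D 2.
At 16 seats: H 1, G 3, F 4, B 5, D 3.
H drops from 2 to 1.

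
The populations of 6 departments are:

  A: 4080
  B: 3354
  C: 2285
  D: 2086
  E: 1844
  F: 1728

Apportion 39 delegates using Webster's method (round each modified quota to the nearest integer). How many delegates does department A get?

Standard divisor 15377/39 ≈ 394.282; standard quotas: A 10.348, B 8.507, C 5.795, D 5.291, E 4.677, F 4.383.
Rounding to the nearest integer gives A 10, B 9, C 6, D 5, E 5, F 4 — total 39, matching the house size, so no adjustment is needed.
A receives 10.

10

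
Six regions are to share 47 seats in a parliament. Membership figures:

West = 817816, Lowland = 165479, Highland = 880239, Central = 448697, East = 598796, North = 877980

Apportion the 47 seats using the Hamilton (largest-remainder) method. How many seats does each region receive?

Total 3789007; standard divisor 3789007/47 ≈ 80617.17.
Standard quotas: West 10.1444, Lowland 2.0527, Highland 10.9188, Central 5.5658, East 7.4276, North 10.8907.
Lower quotas: West 10, Lowland 2, Highland 10, Central 5, East 7, North 10 (sum 44, leaving 3 seats).
Remainders in descending order: Highland 0.9188, North 0.8907, Central 0.5658, East 0.4276, West 0.1444, Lowland 0.0527.
The surplus seats go to Highland, North, Central.

West=10, Lowland=2, Highland=11, Central=6, East=7, North=11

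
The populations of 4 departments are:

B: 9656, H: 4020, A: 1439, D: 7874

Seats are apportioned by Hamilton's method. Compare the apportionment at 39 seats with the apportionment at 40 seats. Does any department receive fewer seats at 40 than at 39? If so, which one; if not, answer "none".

At 39 seats: B 16, H 7, A 3, D 13.
At 40 seats: B 17, H 7, A 2, D 14.
A drops from 3 to 2.

A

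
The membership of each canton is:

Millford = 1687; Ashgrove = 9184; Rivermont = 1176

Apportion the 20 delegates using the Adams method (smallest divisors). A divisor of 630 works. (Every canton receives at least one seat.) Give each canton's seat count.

Millford: 3; Ashgrove: 15; Rivermont: 2

With modified divisor 630: modified quotas Millford 2.678, Ashgrove 14.578, Rivermont 1.867.
Rounding up: Millford 3, Ashgrove 15, Rivermont 2 (total 20).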